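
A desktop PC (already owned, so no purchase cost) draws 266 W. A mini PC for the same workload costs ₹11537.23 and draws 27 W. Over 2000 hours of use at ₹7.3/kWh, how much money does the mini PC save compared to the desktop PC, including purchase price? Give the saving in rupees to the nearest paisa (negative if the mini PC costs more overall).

-₹8047.83

desktop PC: ₹0.00 + (266/1000) kW × 2000 h × ₹7.3 = ₹0.00 + ₹3883.6 = ₹3883.6
mini PC: ₹11537.23 + (27/1000) kW × 2000 h × ₹7.3 = ₹11537.23 + ₹394.2 = ₹11931.43
Saving = ₹3883.6 − ₹11931.43 = −₹8047.83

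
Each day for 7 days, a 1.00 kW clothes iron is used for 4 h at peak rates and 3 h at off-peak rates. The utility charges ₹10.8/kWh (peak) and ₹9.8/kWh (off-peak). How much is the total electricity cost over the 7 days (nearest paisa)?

₹508.20

Peak energy = 1 kW × 4 h × 7 = 28 kWh
Off-peak energy = 1 kW × 3 h × 7 = 21 kWh
Cost = 28 × ₹10.8 + 21 × ₹9.8 = ₹302.4 + ₹205.8 = ₹508.20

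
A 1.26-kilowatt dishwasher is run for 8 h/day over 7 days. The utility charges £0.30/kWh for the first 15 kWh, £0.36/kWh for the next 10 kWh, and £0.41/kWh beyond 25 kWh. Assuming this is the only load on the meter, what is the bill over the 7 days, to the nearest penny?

Runtime = 8 h/day × 7 days = 56 h
Energy = 1.26 kW × 56 h = 70.56 kWh
Tier 1 (0–15 kWh): 15 × £0.30 = £4.5
Tier 2 (15–25 kWh): 10 × £0.36 = £3.6
Above 25 kWh: 45.56 × £0.41 = £18.6796
Bill = £26.78

£26.78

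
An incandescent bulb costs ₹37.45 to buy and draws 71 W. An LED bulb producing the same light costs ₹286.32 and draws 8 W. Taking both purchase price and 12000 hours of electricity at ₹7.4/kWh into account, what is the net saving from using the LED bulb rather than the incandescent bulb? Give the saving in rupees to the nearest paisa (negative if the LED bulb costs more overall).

₹5345.53

incandescent bulb: ₹37.45 + (71/1000) kW × 12000 h × ₹7.4 = ₹37.45 + ₹6304.8 = ₹6342.25
LED bulb: ₹286.32 + (8/1000) kW × 12000 h × ₹7.4 = ₹286.32 + ₹710.4 = ₹996.72
Saving = ₹6342.25 − ₹996.72 = ₹5345.53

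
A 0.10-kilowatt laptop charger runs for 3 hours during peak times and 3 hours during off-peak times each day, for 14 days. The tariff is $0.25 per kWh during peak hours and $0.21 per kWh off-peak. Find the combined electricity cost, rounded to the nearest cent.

Peak energy = 0.1 kW × 3 h × 14 = 4.2 kWh
Off-peak energy = 0.1 kW × 3 h × 14 = 4.2 kWh
Cost = 4.2 × $0.25 + 4.2 × $0.21 = $1.05 + $0.882 = $1.93

$1.93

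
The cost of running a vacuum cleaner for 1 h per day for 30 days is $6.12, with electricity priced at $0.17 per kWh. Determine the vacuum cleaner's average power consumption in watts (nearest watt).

Energy = $6.12 ÷ $0.17/kWh = 36 kWh
Runtime = 1 h/day × 30 days = 30 h
Power = 36 kWh ÷ 30 h = 1.2 kW = 1200 W

1200 W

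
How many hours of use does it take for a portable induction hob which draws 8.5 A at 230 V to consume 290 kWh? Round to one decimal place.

Power = 8.5 A × 230 V = 1955 W = 1.955 kW
Hours = 290 kWh ÷ 1.955 kW = 148.3 h

148.3 h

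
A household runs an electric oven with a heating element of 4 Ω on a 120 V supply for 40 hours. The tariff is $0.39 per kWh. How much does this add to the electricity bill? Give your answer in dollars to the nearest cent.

$56.16

Power = V²/R = 120²/4 = 3600 W = 3.6 kW
Energy = 3.6 kW × 40 h = 144 kWh
Cost = 144 kWh × $0.39/kWh = $56.16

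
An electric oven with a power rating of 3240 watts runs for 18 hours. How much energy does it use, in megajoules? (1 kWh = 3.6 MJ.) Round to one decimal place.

210.0 MJ

Energy = 3.24 kW × 18 h = 58.32 kWh
= 58.32 × 3.6 MJ = 210.0 MJ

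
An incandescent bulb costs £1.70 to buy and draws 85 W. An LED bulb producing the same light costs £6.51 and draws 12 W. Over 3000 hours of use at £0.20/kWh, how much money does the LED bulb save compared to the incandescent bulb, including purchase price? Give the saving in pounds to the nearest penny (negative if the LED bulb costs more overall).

£38.99

incandescent bulb: £1.70 + (85/1000) kW × 3000 h × £0.20 = £1.70 + £51 = £52.7
LED bulb: £6.51 + (12/1000) kW × 3000 h × £0.20 = £6.51 + £7.2 = £13.71
Saving = £52.7 − £13.71 = £38.99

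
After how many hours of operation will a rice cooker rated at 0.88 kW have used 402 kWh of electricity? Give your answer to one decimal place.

Hours = 402 kWh ÷ 0.88 kW = 456.8 h

456.8 h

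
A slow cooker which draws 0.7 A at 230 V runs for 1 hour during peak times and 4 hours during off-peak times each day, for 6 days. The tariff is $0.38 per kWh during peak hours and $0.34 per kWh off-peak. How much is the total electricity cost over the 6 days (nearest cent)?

Power = 0.7 A × 230 V = 161 W = 0.161 kW
Peak energy = 0.161 kW × 1 h × 6 = 0.966 kWh
Off-peak energy = 0.161 kW × 4 h × 6 = 3.864 kWh
Cost = 0.966 × $0.38 + 3.864 × $0.34 = $0.36708 + $1.31376 = $1.68

$1.68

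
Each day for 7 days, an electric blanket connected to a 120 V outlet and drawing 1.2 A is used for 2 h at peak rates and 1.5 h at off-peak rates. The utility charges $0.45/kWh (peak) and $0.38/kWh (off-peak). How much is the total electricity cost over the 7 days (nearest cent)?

$1.48

Power = 1.2 A × 120 V = 144 W = 0.144 kW
Peak energy = 0.144 kW × 2 h × 7 = 2.016 kWh
Off-peak energy = 0.144 kW × 1.5 h × 7 = 1.512 kWh
Cost = 2.016 × $0.45 + 1.512 × $0.38 = $0.9072 + $0.57456 = $1.48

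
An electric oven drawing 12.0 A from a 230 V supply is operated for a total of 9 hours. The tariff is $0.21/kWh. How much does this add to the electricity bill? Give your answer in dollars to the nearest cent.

Power = 12.0 A × 230 V = 2760 W = 2.76 kW
Energy = 2.76 kW × 9 h = 24.84 kWh
Cost = 24.84 kWh × $0.21/kWh = $5.22

$5.22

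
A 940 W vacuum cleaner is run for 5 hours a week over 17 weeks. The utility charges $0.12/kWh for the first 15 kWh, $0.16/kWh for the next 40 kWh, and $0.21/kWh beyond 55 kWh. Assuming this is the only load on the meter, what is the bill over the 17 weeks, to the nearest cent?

Runtime = 5 h/week × 17 weeks = 85 h
Energy = 0.94 kW × 85 h = 79.9 kWh
Tier 1 (0–15 kWh): 15 × $0.12 = $1.8
Tier 2 (15–55 kWh): 40 × $0.16 = $6.4
Above 55 kWh: 24.9 × $0.21 = $5.229
Bill = $13.43

$13.43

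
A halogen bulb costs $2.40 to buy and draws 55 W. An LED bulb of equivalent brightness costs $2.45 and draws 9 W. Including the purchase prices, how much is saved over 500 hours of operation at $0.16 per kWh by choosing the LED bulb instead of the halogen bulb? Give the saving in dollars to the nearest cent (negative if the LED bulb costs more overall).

halogen bulb: $2.40 + (55/1000) kW × 500 h × $0.16 = $2.40 + $4.4 = $6.8
LED bulb: $2.45 + (9/1000) kW × 500 h × $0.16 = $2.45 + $0.72 = $3.17
Saving = $6.8 − $3.17 = $3.63

$3.63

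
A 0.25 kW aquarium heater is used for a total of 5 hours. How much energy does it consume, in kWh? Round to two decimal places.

1.25 kWh

Energy = 0.25 kW × 5 h = 1.25 kWh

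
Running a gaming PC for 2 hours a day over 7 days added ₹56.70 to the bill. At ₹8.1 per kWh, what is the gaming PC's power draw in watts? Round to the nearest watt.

Energy = ₹56.70 ÷ ₹8.1/kWh = 7 kWh
Runtime = 2 h/day × 7 days = 14 h
Power = 7 kWh ÷ 14 h = 0.5 kW = 500 W

500 W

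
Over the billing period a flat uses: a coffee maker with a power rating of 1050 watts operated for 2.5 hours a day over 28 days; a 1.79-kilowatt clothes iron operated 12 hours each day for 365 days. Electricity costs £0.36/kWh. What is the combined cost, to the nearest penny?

£2848.93

coffee maker: Runtime = 2.5 h/day × 28 days = 70 h
coffee maker: 1.05 kW × 70 h = 73.5 kWh
clothes iron: Runtime = 12 h/day × 365 days = 4380 h
clothes iron: 1.79 kW × 4380 h = 7840.2 kWh
Total energy = 7913.7 kWh
Cost = 7913.7 × £0.36 = £2848.93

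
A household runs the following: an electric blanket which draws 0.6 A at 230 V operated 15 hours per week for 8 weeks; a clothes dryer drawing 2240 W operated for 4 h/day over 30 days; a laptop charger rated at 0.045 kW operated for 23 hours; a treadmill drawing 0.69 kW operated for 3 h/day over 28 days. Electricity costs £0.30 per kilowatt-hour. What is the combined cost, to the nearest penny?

electric blanket: Power = 0.6 A × 230 V = 138 W = 0.138 kW
electric blanket: Runtime = 15 h/week × 8 weeks = 120 h
electric blanket: 0.138 kW × 120 h = 16.56 kWh
clothes dryer: Runtime = 4 h/day × 30 days = 120 h
clothes dryer: 2.24 kW × 120 h = 268.8 kWh
laptop charger: 0.045 kW × 23 h = 1.035 kWh
treadmill: Runtime = 3 h/day × 28 days = 84 h
treadmill: 0.69 kW × 84 h = 57.96 kWh
Total energy = 344.355 kWh
Cost = 344.355 × £0.30 = £103.31

£103.31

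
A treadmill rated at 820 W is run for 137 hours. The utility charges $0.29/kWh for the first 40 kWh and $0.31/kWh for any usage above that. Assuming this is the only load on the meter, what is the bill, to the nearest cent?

Energy = 0.82 kW × 137 h = 112.34 kWh
Tier 1 (0–40 kWh): 40 × $0.29 = $11.6
Above 40 kWh: 72.34 × $0.31 = $22.4254
Bill = $34.03

$34.03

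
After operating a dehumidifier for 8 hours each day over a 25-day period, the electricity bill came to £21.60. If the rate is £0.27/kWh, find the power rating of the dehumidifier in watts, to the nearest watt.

Energy = £21.60 ÷ £0.27/kWh = 80 kWh
Runtime = 8 h/day × 25 days = 200 h
Power = 80 kWh ÷ 200 h = 0.4 kW = 400 W

400 W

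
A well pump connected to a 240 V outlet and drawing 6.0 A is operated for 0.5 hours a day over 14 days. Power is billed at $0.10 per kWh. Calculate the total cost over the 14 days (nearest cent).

Power = 6.0 A × 240 V = 1440 W = 1.44 kW
Runtime = 0.5 h/day × 14 days = 7 h
Energy = 1.44 kW × 7 h = 10.08 kWh
Cost = 10.08 kWh × $0.10/kWh = $1.01

$1.01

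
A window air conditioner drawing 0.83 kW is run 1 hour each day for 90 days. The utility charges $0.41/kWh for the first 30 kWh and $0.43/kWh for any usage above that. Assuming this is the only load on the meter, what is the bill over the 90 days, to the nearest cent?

Runtime = 1 h/day × 90 days = 90 h
Energy = 0.83 kW × 90 h = 74.7 kWh
Tier 1 (0–30 kWh): 30 × $0.41 = $12.3
Above 30 kWh: 44.7 × $0.43 = $19.221
Bill = $31.52

$31.52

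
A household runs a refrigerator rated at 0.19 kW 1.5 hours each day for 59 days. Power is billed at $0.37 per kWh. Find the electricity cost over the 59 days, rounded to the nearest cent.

$6.22

Runtime = 1.5 h/day × 59 days = 88.5 h
Energy = 0.19 kW × 88.5 h = 16.815 kWh
Cost = 16.815 kWh × $0.37/kWh = $6.22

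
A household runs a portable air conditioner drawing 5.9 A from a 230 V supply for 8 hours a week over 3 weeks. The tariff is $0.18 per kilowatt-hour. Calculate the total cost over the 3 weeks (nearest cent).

Power = 5.9 A × 230 V = 1357 W = 1.357 kW
Runtime = 8 h/week × 3 weeks = 24 h
Energy = 1.357 kW × 24 h = 32.568 kWh
Cost = 32.568 kWh × $0.18/kWh = $5.86

$5.86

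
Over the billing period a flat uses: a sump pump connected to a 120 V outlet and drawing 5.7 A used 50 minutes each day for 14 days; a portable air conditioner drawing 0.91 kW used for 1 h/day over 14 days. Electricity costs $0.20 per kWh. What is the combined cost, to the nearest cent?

$4.14

sump pump: Power = 5.7 A × 120 V = 684 W = 0.684 kW
sump pump: Runtime = 50 min × 14 = 700 min = 11.666666… h
sump pump: 0.684 kW × 11.666666… h = 7.98 kWh
portable air conditioner: Runtime = 1 h/day × 14 days = 14 h
portable air conditioner: 0.91 kW × 14 h = 12.74 kWh
Total energy = 20.72 kWh
Cost = 20.72 × $0.20 = $4.14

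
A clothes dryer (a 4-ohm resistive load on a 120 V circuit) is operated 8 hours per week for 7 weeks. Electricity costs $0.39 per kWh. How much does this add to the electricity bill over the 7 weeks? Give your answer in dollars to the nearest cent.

Power = V²/R = 120²/4 = 3600 W = 3.6 kW
Runtime = 8 h/week × 7 weeks = 56 h
Energy = 3.6 kW × 56 h = 201.6 kWh
Cost = 201.6 kWh × $0.39/kWh = $78.62

$78.62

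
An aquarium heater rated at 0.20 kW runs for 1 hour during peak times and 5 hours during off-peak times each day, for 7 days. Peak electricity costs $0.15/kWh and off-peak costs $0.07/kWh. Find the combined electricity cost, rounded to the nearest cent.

$0.70

Peak energy = 0.2 kW × 1 h × 7 = 1.4 kWh
Off-peak energy = 0.2 kW × 5 h × 7 = 7 kWh
Cost = 1.4 × $0.15 + 7 × $0.07 = $0.21 + $0.49 = $0.70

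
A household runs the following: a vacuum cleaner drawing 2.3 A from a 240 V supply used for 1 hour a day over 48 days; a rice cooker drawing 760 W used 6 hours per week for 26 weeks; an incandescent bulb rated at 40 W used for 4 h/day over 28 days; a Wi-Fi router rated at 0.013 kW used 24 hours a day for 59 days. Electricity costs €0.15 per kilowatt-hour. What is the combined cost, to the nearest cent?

vacuum cleaner: Power = 2.3 A × 240 V = 552 W = 0.552 kW
vacuum cleaner: Runtime = 1 h/day × 48 days = 48 h
vacuum cleaner: 0.552 kW × 48 h = 26.496 kWh
rice cooker: Runtime = 6 h/week × 26 weeks = 156 h
rice cooker: 0.76 kW × 156 h = 118.56 kWh
incandescent bulb: Runtime = 4 h/day × 28 days = 112 h
incandescent bulb: 0.04 kW × 112 h = 4.48 kWh
Wi-Fi router: Runtime = 24 h × 59 = 1416 h
Wi-Fi router: 0.013 kW × 1416 h = 18.408 kWh
Total energy = 167.944 kWh
Cost = 167.944 × €0.15 = €25.19

€25.19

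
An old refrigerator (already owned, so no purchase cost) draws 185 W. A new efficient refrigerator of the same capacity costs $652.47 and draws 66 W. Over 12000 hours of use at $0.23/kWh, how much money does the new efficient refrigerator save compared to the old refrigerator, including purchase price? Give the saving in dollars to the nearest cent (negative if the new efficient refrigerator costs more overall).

old refrigerator: $0.00 + (185/1000) kW × 12000 h × $0.23 = $0.00 + $510.6 = $510.6
new efficient refrigerator: $652.47 + (66/1000) kW × 12000 h × $0.23 = $652.47 + $182.16 = $834.63
Saving = $510.6 − $834.63 = −$324.03

-$324.03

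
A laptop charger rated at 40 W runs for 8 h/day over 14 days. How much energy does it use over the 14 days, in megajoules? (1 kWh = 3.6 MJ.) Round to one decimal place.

16.1 MJ

Runtime = 8 h/day × 14 days = 112 h
Energy = 0.04 kW × 112 h = 4.48 kWh
= 4.48 × 3.6 MJ = 16.1 MJ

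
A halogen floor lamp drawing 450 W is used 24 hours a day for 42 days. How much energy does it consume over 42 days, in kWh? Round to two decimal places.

453.60 kWh

Runtime = 24 h × 42 = 1008 h
Energy = 0.45 kW × 1008 h = 453.6 kWh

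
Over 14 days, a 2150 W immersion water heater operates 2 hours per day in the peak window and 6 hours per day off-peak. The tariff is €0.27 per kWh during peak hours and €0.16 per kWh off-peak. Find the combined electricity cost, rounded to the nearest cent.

€45.15

Peak energy = 2.15 kW × 2 h × 14 = 60.2 kWh
Off-peak energy = 2.15 kW × 6 h × 14 = 180.6 kWh
Cost = 60.2 × €0.27 + 180.6 × €0.16 = €16.254 + €28.896 = €45.15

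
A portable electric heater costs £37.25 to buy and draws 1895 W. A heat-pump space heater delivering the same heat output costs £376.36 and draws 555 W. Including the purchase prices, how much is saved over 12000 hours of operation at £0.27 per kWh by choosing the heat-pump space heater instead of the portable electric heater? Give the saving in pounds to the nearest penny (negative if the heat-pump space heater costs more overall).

£4002.49

portable electric heater: £37.25 + (1895/1000) kW × 12000 h × £0.27 = £37.25 + £6139.8 = £6177.05
heat-pump space heater: £376.36 + (555/1000) kW × 12000 h × £0.27 = £376.36 + £1798.2 = £2174.56
Saving = £6177.05 − £2174.56 = £4002.49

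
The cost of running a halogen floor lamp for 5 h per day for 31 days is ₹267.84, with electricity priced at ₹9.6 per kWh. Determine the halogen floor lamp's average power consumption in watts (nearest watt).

180 W

Energy = ₹267.84 ÷ ₹9.6/kWh = 27.9 kWh
Runtime = 5 h/day × 31 days = 155 h
Power = 27.9 kWh ÷ 155 h = 0.18 kW = 180 W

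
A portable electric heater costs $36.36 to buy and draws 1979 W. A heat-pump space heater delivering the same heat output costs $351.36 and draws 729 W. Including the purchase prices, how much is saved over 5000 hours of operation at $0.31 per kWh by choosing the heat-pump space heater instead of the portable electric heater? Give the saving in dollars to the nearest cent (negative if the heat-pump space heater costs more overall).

portable electric heater: $36.36 + (1979/1000) kW × 5000 h × $0.31 = $36.36 + $3067.45 = $3103.81
heat-pump space heater: $351.36 + (729/1000) kW × 5000 h × $0.31 = $351.36 + $1129.95 = $1481.31
Saving = $3103.81 − $1481.31 = $1622.5

$1622.50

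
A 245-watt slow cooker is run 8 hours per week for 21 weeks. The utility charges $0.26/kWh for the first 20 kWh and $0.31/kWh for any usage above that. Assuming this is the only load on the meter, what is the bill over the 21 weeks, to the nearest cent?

Runtime = 8 h/week × 21 weeks = 168 h
Energy = 0.245 kW × 168 h = 41.16 kWh
Tier 1 (0–20 kWh): 20 × $0.26 = $5.2
Above 20 kWh: 21.16 × $0.31 = $6.5596
Bill = $11.76

$11.76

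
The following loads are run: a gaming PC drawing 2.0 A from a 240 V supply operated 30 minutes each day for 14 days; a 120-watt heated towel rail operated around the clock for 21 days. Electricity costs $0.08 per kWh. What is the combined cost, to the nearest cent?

gaming PC: Power = 2.0 A × 240 V = 480 W = 0.48 kW
gaming PC: Runtime = 30 min × 14 = 420 min = 7 h
gaming PC: 0.48 kW × 7 h = 3.36 kWh
heated towel rail: Runtime = 24 h × 21 = 504 h
heated towel rail: 0.12 kW × 504 h = 60.48 kWh
Total energy = 63.84 kWh
Cost = 63.84 × $0.08 = $5.11

$5.11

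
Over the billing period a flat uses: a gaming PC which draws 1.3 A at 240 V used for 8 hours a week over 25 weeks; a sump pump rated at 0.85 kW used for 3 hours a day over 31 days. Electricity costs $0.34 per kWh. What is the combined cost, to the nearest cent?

gaming PC: Power = 1.3 A × 240 V = 312 W = 0.312 kW
gaming PC: Runtime = 8 h/week × 25 weeks = 200 h
gaming PC: 0.312 kW × 200 h = 62.4 kWh
sump pump: Runtime = 3 h/day × 31 days = 93 h
sump pump: 0.85 kW × 93 h = 79.05 kWh
Total energy = 141.45 kWh
Cost = 141.45 × $0.34 = $48.09

$48.09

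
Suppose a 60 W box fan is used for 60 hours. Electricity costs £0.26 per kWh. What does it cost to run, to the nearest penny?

£0.94

Energy = 0.06 kW × 60 h = 3.6 kWh
Cost = 3.6 kWh × £0.26/kWh = £0.94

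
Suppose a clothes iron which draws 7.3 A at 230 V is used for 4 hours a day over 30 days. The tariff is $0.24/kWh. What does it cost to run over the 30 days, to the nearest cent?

Power = 7.3 A × 230 V = 1679 W = 1.679 kW
Runtime = 4 h/day × 30 days = 120 h
Energy = 1.679 kW × 120 h = 201.48 kWh
Cost = 201.48 kWh × $0.24/kWh = $48.36

$48.36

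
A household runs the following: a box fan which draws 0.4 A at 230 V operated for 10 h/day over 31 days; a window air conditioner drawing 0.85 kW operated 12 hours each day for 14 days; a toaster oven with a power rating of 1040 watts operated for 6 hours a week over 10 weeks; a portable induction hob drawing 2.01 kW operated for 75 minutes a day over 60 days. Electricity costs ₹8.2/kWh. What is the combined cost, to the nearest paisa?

box fan: Power = 0.4 A × 230 V = 92 W = 0.092 kW
box fan: Runtime = 10 h/day × 31 days = 310 h
box fan: 0.092 kW × 310 h = 28.52 kWh
window air conditioner: Runtime = 12 h/day × 14 days = 168 h
window air conditioner: 0.85 kW × 168 h = 142.8 kWh
toaster oven: Runtime = 6 h/week × 10 weeks = 60 h
toaster oven: 1.04 kW × 60 h = 62.4 kWh
portable induction hob: Runtime = 75 min × 60 = 4500 min = 75 h
portable induction hob: 2.01 kW × 75 h = 150.75 kWh
Total energy = 384.47 kWh
Cost = 384.47 × ₹8.2 = ₹3152.65

₹3152.65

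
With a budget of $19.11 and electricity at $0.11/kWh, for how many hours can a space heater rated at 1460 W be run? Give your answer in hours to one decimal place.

119.0 h

Energy available = $19.11 ÷ $0.11/kWh = 173.7273 kWh
Hours = 173.7273 kWh ÷ 1.46 kW = 119.0 h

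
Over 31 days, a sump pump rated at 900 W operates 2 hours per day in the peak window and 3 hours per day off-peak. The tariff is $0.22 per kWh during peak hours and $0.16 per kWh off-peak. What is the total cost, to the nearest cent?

$25.67

Peak energy = 0.9 kW × 2 h × 31 = 55.8 kWh
Off-peak energy = 0.9 kW × 3 h × 31 = 83.7 kWh
Cost = 55.8 × $0.22 + 83.7 × $0.16 = $12.276 + $13.392 = $25.67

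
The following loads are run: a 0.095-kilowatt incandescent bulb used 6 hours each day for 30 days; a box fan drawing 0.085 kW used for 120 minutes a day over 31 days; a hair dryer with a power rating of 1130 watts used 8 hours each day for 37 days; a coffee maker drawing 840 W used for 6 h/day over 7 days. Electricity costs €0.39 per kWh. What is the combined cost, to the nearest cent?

€152.93

incandescent bulb: Runtime = 6 h/day × 30 days = 180 h
incandescent bulb: 0.095 kW × 180 h = 17.1 kWh
box fan: Runtime = 120 min × 31 = 3720 min = 62 h
box fan: 0.085 kW × 62 h = 5.27 kWh
hair dryer: Runtime = 8 h/day × 37 days = 296 h
hair dryer: 1.13 kW × 296 h = 334.48 kWh
coffee maker: Runtime = 6 h/day × 7 days = 42 h
coffee maker: 0.84 kW × 42 h = 35.28 kWh
Total energy = 392.13 kWh
Cost = 392.13 × €0.39 = €152.93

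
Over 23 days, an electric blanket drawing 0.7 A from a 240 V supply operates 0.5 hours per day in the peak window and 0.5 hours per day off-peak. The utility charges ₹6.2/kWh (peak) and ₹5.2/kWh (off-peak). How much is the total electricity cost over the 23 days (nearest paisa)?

₹22.02

Power = 0.7 A × 240 V = 168 W = 0.168 kW
Peak energy = 0.168 kW × 0.5 h × 23 = 1.932 kWh
Off-peak energy = 0.168 kW × 0.5 h × 23 = 1.932 kWh
Cost = 1.932 × ₹6.2 + 1.932 × ₹5.2 = ₹11.9784 + ₹10.0464 = ₹22.02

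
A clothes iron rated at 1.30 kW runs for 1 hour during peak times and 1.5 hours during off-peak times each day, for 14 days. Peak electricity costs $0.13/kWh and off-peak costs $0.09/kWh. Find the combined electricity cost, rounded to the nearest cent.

$4.82

Peak energy = 1.3 kW × 1 h × 14 = 18.2 kWh
Off-peak energy = 1.3 kW × 1.5 h × 14 = 27.3 kWh
Cost = 18.2 × $0.13 + 27.3 × $0.09 = $2.366 + $2.457 = $4.82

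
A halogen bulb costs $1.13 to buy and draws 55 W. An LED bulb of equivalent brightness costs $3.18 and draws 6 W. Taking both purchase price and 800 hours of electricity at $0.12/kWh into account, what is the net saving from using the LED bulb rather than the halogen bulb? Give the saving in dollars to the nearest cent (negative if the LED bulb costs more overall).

$2.65

halogen bulb: $1.13 + (55/1000) kW × 800 h × $0.12 = $1.13 + $5.28 = $6.41
LED bulb: $3.18 + (6/1000) kW × 800 h × $0.12 = $3.18 + $0.576 = $3.756
Saving = $6.41 − $3.756 = $2.654 → $2.65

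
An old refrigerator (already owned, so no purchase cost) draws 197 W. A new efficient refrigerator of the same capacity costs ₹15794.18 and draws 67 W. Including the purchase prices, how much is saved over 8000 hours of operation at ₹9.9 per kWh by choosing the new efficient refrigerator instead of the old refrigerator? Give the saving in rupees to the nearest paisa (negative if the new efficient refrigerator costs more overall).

old refrigerator: ₹0.00 + (197/1000) kW × 8000 h × ₹9.9 = ₹0.00 + ₹15602.4 = ₹15602.4
new efficient refrigerator: ₹15794.18 + (67/1000) kW × 8000 h × ₹9.9 = ₹15794.18 + ₹5306.4 = ₹21100.58
Saving = ₹15602.4 − ₹21100.58 = −₹5498.18

-₹5498.18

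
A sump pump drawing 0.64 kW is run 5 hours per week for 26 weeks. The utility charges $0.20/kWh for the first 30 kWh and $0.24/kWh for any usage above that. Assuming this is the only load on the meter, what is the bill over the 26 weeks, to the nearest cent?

Runtime = 5 h/week × 26 weeks = 130 h
Energy = 0.64 kW × 130 h = 83.2 kWh
Tier 1 (0–30 kWh): 30 × $0.20 = $6
Above 30 kWh: 53.2 × $0.24 = $12.768
Bill = $18.77

$18.77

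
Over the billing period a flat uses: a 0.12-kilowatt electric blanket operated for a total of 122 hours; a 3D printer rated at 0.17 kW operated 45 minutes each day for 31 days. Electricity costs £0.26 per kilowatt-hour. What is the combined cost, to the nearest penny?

£4.83

electric blanket: 0.12 kW × 122 h = 14.64 kWh
3D printer: Runtime = 45 min × 31 = 1395 min = 23.25 h
3D printer: 0.17 kW × 23.25 h = 3.9525 kWh
Total energy = 18.5925 kWh
Cost = 18.5925 × £0.26 = £4.83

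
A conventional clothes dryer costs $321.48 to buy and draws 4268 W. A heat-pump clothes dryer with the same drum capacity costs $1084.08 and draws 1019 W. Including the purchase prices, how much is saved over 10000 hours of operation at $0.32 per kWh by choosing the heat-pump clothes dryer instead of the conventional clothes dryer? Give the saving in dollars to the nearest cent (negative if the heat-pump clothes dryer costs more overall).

$9634.20

conventional clothes dryer: $321.48 + (4268/1000) kW × 10000 h × $0.32 = $321.48 + $13657.6 = $13979.08
heat-pump clothes dryer: $1084.08 + (1019/1000) kW × 10000 h × $0.32 = $1084.08 + $3260.8 = $4344.88
Saving = $13979.08 − $4344.88 = $9634.2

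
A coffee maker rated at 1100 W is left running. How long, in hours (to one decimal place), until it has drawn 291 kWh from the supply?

Hours = 291 kWh ÷ 1.1 kW = 264.5 h

264.5 h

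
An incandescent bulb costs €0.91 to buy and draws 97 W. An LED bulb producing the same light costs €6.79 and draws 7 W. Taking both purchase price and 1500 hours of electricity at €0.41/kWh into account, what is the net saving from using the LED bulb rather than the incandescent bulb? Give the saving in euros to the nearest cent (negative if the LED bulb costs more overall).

incandescent bulb: €0.91 + (97/1000) kW × 1500 h × €0.41 = €0.91 + €59.655 = €60.565
LED bulb: €6.79 + (7/1000) kW × 1500 h × €0.41 = €6.79 + €4.305 = €11.095
Saving = €60.565 − €11.095 = €49.47

€49.47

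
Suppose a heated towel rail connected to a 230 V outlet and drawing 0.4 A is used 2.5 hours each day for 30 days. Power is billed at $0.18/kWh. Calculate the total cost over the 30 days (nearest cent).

Power = 0.4 A × 230 V = 92 W = 0.092 kW
Runtime = 2.5 h/day × 30 days = 75 h
Energy = 0.092 kW × 75 h = 6.9 kWh
Cost = 6.9 kWh × $0.18/kWh = $1.24

$1.24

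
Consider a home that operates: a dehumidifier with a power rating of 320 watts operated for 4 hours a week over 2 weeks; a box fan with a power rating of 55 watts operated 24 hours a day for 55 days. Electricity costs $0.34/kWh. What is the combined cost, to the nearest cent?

dehumidifier: Runtime = 4 h/week × 2 weeks = 8 h
dehumidifier: 0.32 kW × 8 h = 2.56 kWh
box fan: Runtime = 24 h × 55 = 1320 h
box fan: 0.055 kW × 1320 h = 72.6 kWh
Total energy = 75.16 kWh
Cost = 75.16 × $0.34 = $25.55

$25.55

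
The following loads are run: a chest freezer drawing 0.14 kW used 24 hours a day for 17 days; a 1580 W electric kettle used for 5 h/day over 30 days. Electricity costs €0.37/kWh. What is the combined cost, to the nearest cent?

chest freezer: Runtime = 24 h × 17 = 408 h
chest freezer: 0.14 kW × 408 h = 57.12 kWh
electric kettle: Runtime = 5 h/day × 30 days = 150 h
electric kettle: 1.58 kW × 150 h = 237 kWh
Total energy = 294.12 kWh
Cost = 294.12 × €0.37 = €108.82

€108.82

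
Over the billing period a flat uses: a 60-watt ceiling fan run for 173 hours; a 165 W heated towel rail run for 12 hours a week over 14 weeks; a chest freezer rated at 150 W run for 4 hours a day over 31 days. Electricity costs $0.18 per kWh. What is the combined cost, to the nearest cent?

ceiling fan: 0.06 kW × 173 h = 10.38 kWh
heated towel rail: Runtime = 12 h/week × 14 weeks = 168 h
heated towel rail: 0.165 kW × 168 h = 27.72 kWh
chest freezer: Runtime = 4 h/day × 31 days = 124 h
chest freezer: 0.15 kW × 124 h = 18.6 kWh
Total energy = 56.7 kWh
Cost = 56.7 × $0.18 = $10.21

$10.21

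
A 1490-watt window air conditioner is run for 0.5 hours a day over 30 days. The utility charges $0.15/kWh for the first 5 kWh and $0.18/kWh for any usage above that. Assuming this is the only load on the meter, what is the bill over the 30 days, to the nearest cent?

Runtime = 0.5 h/day × 30 days = 15 h
Energy = 1.49 kW × 15 h = 22.35 kWh
Tier 1 (0–5 kWh): 5 × $0.15 = $0.75
Above 5 kWh: 17.35 × $0.18 = $3.123
Bill = $3.87

$3.87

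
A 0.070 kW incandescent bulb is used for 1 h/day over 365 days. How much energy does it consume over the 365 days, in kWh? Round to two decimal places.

Runtime = 1 h/day × 365 days = 365 h
Energy = 0.07 kW × 365 h = 25.55 kWh

25.55 kWh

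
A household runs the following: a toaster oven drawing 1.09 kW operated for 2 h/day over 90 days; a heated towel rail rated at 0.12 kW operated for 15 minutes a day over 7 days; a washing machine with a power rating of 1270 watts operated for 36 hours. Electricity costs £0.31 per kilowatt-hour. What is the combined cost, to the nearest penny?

toaster oven: Runtime = 2 h/day × 90 days = 180 h
toaster oven: 1.09 kW × 180 h = 196.2 kWh
heated towel rail: Runtime = 15 min × 7 = 105 min = 1.75 h
heated towel rail: 0.12 kW × 1.75 h = 0.21 kWh
washing machine: 1.27 kW × 36 h = 45.72 kWh
Total energy = 242.13 kWh
Cost = 242.13 × £0.31 = £75.06

£75.06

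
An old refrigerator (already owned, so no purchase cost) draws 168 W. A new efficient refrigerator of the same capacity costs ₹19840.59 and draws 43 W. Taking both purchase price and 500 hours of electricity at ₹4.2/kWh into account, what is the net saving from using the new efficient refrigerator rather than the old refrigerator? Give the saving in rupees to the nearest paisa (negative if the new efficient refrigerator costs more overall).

-₹19578.09

old refrigerator: ₹0.00 + (168/1000) kW × 500 h × ₹4.2 = ₹0.00 + ₹352.8 = ₹352.8
new efficient refrigerator: ₹19840.59 + (43/1000) kW × 500 h × ₹4.2 = ₹19840.59 + ₹90.3 = ₹19930.89
Saving = ₹352.8 − ₹19930.89 = −₹19578.09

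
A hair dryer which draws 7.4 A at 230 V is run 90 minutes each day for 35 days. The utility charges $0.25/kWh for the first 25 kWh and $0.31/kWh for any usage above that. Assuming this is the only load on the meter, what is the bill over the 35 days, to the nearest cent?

$26.20

Power = 7.4 A × 230 V = 1702 W = 1.702 kW
Runtime = 90 min × 35 = 3150 min = 52.5 h
Energy = 1.702 kW × 52.5 h = 89.355 kWh
Tier 1 (0–25 kWh): 25 × $0.25 = $6.25
Above 25 kWh: 64.355 × $0.31 = $19.95005
Bill = $26.20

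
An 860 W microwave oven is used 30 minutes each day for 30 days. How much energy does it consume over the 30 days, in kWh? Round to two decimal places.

12.90 kWh

Runtime = 30 min × 30 = 900 min = 15 h
Energy = 0.86 kW × 15 h = 12.9 kWh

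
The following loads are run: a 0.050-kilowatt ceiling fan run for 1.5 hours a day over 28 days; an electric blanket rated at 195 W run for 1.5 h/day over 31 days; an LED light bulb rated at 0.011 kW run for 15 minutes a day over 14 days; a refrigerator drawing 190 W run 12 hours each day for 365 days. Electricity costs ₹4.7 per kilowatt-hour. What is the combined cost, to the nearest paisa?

ceiling fan: Runtime = 1.5 h/day × 28 days = 42 h
ceiling fan: 0.05 kW × 42 h = 2.1 kWh
electric blanket: Runtime = 1.5 h/day × 31 days = 46.5 h
electric blanket: 0.195 kW × 46.5 h = 9.0675 kWh
LED light bulb: Runtime = 15 min × 14 = 210 min = 3.5 h
LED light bulb: 0.011 kW × 3.5 h = 0.0385 kWh
refrigerator: Runtime = 12 h/day × 365 days = 4380 h
refrigerator: 0.19 kW × 4380 h = 832.2 kWh
Total energy = 843.406 kWh
Cost = 843.406 × ₹4.7 = ₹3964.01

₹3964.01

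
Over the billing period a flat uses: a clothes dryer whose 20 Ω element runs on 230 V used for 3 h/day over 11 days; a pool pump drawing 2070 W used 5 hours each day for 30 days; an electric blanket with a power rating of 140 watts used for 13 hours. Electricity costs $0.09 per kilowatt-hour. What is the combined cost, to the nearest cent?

$35.96

clothes dryer: Power = V²/R = 230²/20 = 2645 W = 2.645 kW
clothes dryer: Runtime = 3 h/day × 11 days = 33 h
clothes dryer: 2.645 kW × 33 h = 87.285 kWh
pool pump: Runtime = 5 h/day × 30 days = 150 h
pool pump: 2.07 kW × 150 h = 310.5 kWh
electric blanket: 0.14 kW × 13 h = 1.82 kWh
Total energy = 399.605 kWh
Cost = 399.605 × $0.09 = $35.96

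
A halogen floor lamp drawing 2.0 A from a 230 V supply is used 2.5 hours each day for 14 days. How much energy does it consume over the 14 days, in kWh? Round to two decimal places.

16.10 kWh

Power = 2.0 A × 230 V = 460 W = 0.46 kW
Runtime = 2.5 h/day × 14 days = 35 h
Energy = 0.46 kW × 35 h = 16.1 kWh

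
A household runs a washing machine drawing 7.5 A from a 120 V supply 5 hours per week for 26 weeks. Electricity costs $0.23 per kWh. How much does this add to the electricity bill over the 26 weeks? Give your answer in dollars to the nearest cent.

$26.91

Power = 7.5 A × 120 V = 900 W = 0.9 kW
Runtime = 5 h/week × 26 weeks = 130 h
Energy = 0.9 kW × 130 h = 117 kWh
Cost = 117 kWh × $0.23/kWh = $26.91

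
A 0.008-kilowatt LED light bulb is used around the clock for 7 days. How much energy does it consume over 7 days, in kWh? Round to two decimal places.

1.34 kWh

Runtime = 24 h × 7 = 168 h
Energy = 0.008 kW × 168 h = 1.344 kWh ≈ 1.34 kWh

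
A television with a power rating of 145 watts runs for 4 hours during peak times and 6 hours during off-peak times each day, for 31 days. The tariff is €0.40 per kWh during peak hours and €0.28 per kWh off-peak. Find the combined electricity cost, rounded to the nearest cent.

€14.74

Peak energy = 0.145 kW × 4 h × 31 = 17.98 kWh
Off-peak energy = 0.145 kW × 6 h × 31 = 26.97 kWh
Cost = 17.98 × €0.40 + 26.97 × €0.28 = €7.192 + €7.5516 = €14.74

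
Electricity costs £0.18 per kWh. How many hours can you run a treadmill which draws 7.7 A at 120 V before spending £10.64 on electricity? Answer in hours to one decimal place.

64.0 h

Power = 7.7 A × 120 V = 924 W = 0.924 kW
Energy available = £10.64 ÷ £0.18/kWh = 59.1111 kWh
Hours = 59.1111 kWh ÷ 0.924 kW = 64.0 h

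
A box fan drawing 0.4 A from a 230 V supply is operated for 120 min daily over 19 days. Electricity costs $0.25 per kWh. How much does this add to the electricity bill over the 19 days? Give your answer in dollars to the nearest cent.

$0.87

Power = 0.4 A × 230 V = 92 W = 0.092 kW
Runtime = 120 min × 19 = 2280 min = 38 h
Energy = 0.092 kW × 38 h = 3.496 kWh
Cost = 3.496 kWh × $0.25/kWh = $0.87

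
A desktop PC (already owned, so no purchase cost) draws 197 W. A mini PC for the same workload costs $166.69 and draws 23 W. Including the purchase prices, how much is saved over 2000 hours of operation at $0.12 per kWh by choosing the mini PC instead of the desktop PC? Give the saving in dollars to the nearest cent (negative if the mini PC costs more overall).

desktop PC: $0.00 + (197/1000) kW × 2000 h × $0.12 = $0.00 + $47.28 = $47.28
mini PC: $166.69 + (23/1000) kW × 2000 h × $0.12 = $166.69 + $5.52 = $172.21
Saving = $47.28 − $172.21 = −$124.93

-$124.93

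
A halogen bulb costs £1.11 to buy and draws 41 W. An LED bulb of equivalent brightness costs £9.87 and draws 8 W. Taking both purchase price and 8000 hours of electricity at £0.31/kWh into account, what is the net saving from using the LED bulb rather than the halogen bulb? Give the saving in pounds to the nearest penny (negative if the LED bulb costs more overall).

halogen bulb: £1.11 + (41/1000) kW × 8000 h × £0.31 = £1.11 + £101.68 = £102.79
LED bulb: £9.87 + (8/1000) kW × 8000 h × £0.31 = £9.87 + £19.84 = £29.71
Saving = £102.79 − £29.71 = £73.08

£73.08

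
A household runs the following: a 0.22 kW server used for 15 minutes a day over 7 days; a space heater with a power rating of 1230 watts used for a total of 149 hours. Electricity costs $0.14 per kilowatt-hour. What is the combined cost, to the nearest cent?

$25.71

server: Runtime = 15 min × 7 = 105 min = 1.75 h
server: 0.22 kW × 1.75 h = 0.385 kWh
space heater: 1.23 kW × 149 h = 183.27 kWh
Total energy = 183.655 kWh
Cost = 183.655 × $0.14 = $25.71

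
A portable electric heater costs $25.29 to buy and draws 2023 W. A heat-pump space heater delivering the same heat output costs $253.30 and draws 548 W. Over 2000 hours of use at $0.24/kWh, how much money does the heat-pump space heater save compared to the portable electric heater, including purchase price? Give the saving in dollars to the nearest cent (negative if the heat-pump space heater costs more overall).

portable electric heater: $25.29 + (2023/1000) kW × 2000 h × $0.24 = $25.29 + $971.04 = $996.33
heat-pump space heater: $253.30 + (548/1000) kW × 2000 h × $0.24 = $253.30 + $263.04 = $516.34
Saving = $996.33 − $516.34 = $479.99

$479.99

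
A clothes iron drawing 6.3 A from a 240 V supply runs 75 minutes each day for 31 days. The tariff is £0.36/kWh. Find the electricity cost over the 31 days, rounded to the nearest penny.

£21.09

Power = 6.3 A × 240 V = 1512 W = 1.512 kW
Runtime = 75 min × 31 = 2325 min = 38.75 h
Energy = 1.512 kW × 38.75 h = 58.59 kWh
Cost = 58.59 kWh × £0.36/kWh = £21.09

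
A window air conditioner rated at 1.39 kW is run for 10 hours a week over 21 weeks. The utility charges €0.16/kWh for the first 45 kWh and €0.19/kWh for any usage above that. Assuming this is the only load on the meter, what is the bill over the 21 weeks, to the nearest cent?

€54.11

Runtime = 10 h/week × 21 weeks = 210 h
Energy = 1.39 kW × 210 h = 291.9 kWh
Tier 1 (0–45 kWh): 45 × €0.16 = €7.2
Above 45 kWh: 246.9 × €0.19 = €46.911
Bill = €54.11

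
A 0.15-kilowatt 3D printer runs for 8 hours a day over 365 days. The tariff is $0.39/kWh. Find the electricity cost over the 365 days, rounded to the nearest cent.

Runtime = 8 h/day × 365 days = 2920 h
Energy = 0.15 kW × 2920 h = 438 kWh
Cost = 438 kWh × $0.39/kWh = $170.82

$170.82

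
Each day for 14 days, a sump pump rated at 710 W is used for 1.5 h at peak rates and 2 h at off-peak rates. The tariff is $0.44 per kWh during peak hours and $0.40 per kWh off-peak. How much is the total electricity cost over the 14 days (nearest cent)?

$14.51

Peak energy = 0.71 kW × 1.5 h × 14 = 14.91 kWh
Off-peak energy = 0.71 kW × 2 h × 14 = 19.88 kWh
Cost = 14.91 × $0.44 + 19.88 × $0.40 = $6.5604 + $7.952 = $14.51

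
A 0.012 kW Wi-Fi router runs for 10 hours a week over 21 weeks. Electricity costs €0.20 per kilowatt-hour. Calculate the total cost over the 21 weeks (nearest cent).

Runtime = 10 h/week × 21 weeks = 210 h
Energy = 0.012 kW × 210 h = 2.52 kWh
Cost = 2.52 kWh × €0.20/kWh = €0.50

€0.50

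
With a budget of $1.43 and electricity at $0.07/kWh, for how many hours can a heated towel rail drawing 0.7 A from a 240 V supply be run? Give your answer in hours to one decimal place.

Power = 0.7 A × 240 V = 168 W = 0.168 kW
Energy available = $1.43 ÷ $0.07/kWh = 20.4286 kWh
Hours = 20.4286 kWh ÷ 0.168 kW = 121.6 h

121.6 h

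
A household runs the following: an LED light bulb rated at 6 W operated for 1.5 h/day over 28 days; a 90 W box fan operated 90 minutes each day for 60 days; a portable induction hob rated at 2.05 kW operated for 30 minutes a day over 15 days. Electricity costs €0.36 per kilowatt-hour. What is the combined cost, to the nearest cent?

LED light bulb: Runtime = 1.5 h/day × 28 days = 42 h
LED light bulb: 0.006 kW × 42 h = 0.252 kWh
box fan: Runtime = 90 min × 60 = 5400 min = 90 h
box fan: 0.09 kW × 90 h = 8.1 kWh
portable induction hob: Runtime = 30 min × 15 = 450 min = 7.5 h
portable induction hob: 2.05 kW × 7.5 h = 15.375 kWh
Total energy = 23.727 kWh
Cost = 23.727 × €0.36 = €8.54

€8.54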